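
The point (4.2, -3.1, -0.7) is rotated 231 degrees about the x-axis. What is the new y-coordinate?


Rotation about x-axis: y' = y*cos(theta) - z*sin(theta)
= -3.1 * -0.6293 - -0.7 * -0.7771
= 1.4069


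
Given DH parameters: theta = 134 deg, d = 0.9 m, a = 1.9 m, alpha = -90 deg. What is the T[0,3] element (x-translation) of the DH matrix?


T[0,3] = a * cos(theta)
= 1.9 * cos(134 deg)
= 1.9 * -0.6947
= -1.3199


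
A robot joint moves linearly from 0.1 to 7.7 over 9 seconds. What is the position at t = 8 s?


s = t/T = 8/9 = 0.8889
p(t) = p0 + (pf-p0)*s
= 0.1 + (7.7 - 0.1) * 0.8889
= 6.8556


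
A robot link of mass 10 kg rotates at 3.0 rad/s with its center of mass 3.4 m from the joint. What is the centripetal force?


F = m * omega^2 * r
= 10 * 3.0^2 * 3.4
= 10 * 9.0 * 3.4
= 306.0 N


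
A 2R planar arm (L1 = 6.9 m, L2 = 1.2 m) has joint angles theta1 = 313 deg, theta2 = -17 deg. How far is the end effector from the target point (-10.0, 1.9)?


End effector via forward kinematics:
x = L1*cos(t1) + L2*cos(t1+t2) = 5.2318
y = L1*sin(t1) + L2*sin(t1+t2) = -6.1249
Distance to target:
d = sqrt((-10.0 - 5.2318)^2 + (1.9 - -6.1249)^2)
= sqrt(232.0088 + 64.3989)
= 17.2165 m


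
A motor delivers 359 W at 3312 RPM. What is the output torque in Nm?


omega = 3312 * 2*pi/60 = 346.8318 rad/s
tau = P / omega = 359 / 346.8318
= 1.0351 Nm


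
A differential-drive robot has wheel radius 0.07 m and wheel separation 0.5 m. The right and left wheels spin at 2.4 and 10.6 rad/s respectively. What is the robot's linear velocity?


vR = r*wR = 0.07*2.4 = 0.168 m/s
vL = r*wL = 0.07*10.6 = 0.742 m/s
v = (vR+vL)/2 = 0.455 m/s
omega = (vR-vL)/L = -1.148 rad/s
linear velocity = 0.455 m/s


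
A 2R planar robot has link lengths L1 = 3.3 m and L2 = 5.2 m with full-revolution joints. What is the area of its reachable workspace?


r_max = L1 + L2 = 8.5 m
r_min = |L1 - L2| = 1.9 m
Area = pi*(r_max^2 - r_min^2)
= pi*(72.25 - 3.61)
= pi * 68.64
= 215.6389 m^2


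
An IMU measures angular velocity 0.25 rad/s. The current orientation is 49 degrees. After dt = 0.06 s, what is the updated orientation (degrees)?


delta_theta = w * dt = 0.25 * 0.06 = 0.015 rad
= 0.8594 deg
theta_new = 49 + 0.8594 = 49.8594 deg


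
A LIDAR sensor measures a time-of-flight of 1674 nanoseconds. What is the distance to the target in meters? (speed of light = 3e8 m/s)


tof = 1674 ns = 1.674e-06 s
dist = c * tof / 2
= 3e8 * 1.674e-06 / 2
= 251.1 m


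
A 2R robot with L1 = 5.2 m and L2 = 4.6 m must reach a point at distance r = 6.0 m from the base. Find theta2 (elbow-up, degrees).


cos(theta2) = (r^2 - L1^2 - L2^2) / (2*L1*L2)
cos(theta2) = (36.0 - 27.04 - 21.16) / 47.84
cos(theta2) = -0.255017
theta2 = 104.7746 degrees


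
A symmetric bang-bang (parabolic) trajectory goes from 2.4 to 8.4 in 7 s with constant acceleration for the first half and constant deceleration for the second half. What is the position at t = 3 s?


Symmetric rest-to-rest: each phase covers (pf-p0)/2 in time T/2. 0.5*a*(T/2)^2 = (pf-p0)/2 => a = 4*(pf-p0)/T^2
a = 4*(8.4-2.4)/7^2 = 0.4898
t = 3 is in the acceleration phase (t <= T/2).
p = p0 + 0.5*a*t^2 = 2.4 + 0.5*0.4898*3^2
= 4.6041


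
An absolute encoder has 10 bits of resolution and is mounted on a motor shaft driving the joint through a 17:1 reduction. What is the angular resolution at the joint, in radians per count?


counts = 2^10 = 1024
effective counts at joint = 1024 * 17 = 17408
resolution = 2*pi / 17408
= 3.6094e-04 rad/count


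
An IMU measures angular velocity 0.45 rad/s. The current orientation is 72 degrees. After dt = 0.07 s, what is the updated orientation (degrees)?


delta_theta = w * dt = 0.45 * 0.07 = 0.0315 rad
= 1.8048 deg
theta_new = 72 + 1.8048 = 73.8048 deg


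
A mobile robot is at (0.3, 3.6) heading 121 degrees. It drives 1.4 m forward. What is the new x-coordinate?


x_new = x0 + d*cos(theta)
= 0.3 + 1.4*cos(121)
= 0.3 + -0.7211
= -0.4211


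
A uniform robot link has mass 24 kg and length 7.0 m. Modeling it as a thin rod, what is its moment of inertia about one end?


I = (1/3) * m * L^2
= (1/3) * 24 * 7.0^2
= 0.333333 * 24 * 49.0
= 392.0 kg*m^2


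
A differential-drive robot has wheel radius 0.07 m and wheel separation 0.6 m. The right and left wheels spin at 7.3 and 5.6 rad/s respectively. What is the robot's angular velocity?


vR = r*wR = 0.07*7.3 = 0.511 m/s
vL = r*wL = 0.07*5.6 = 0.392 m/s
v = (vR+vL)/2 = 0.4515 m/s
omega = (vR-vL)/L = 0.1983 rad/s
angular velocity = 0.1983 rad/s


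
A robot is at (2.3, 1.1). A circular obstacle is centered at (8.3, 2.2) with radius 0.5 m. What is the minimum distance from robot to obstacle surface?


center_dist = sqrt((2.3-8.3)^2 + (1.1-2.2)^2)
= sqrt(36.0 + 1.21)
= 6.1
min_dist = center_dist - radius = 6.1 - 0.5 = 5.6 m


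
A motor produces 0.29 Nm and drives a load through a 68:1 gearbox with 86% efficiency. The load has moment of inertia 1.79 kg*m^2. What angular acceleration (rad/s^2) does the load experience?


tau_out = tau_motor * N * eta
= 0.29 * 68 * 0.86 = 16.9592 Nm
alpha = tau_out / I = 16.9592 / 1.79
= 9.4744 rad/s^2


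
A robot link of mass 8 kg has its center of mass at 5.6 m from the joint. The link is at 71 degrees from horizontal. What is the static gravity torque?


tau = m*g*L*cos(angle)
= 8 * 9.81 * 5.6 * cos(71 deg)
= 8 * 9.81 * 5.6 * 0.3256
= 143.0833 Nm


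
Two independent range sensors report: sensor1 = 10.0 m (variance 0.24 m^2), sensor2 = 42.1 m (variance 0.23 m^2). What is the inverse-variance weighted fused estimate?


w1 = (1/var1) / (1/var1 + 1/var2)
   = 4.1667 / (4.1667 + 4.3478) = 0.4894
w2 = 1 - w1 = 0.5106
fused = w1*s1 + w2*s2 = 4.8936 + 21.4979
= 26.3915 m


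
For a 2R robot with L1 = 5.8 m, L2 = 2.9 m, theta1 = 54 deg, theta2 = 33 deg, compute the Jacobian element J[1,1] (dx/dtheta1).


J[1,1] = -L1*sin(t1) - L2*sin(t1+t2)
= -5.8*sin(54) - 2.9*sin(87)
= -7.5883


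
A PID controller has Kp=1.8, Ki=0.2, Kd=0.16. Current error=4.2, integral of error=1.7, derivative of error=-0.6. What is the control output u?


u = Kp*e + Ki*int(e) + Kd*de/dt
= 1.8*4.2 + 0.2*1.7 + 0.16*(-0.6)
= 7.56 + 0.34 + -0.096
= 7.804


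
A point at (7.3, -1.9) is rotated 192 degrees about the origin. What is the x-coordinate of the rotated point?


x' = x*cos(theta) - y*sin(theta)
cos(192 deg) = -0.9781, sin(192 deg) = -0.2079
x' = 7.3 * -0.9781 - -1.9 * -0.2079
= -7.1405 - 0.395
= -7.5355


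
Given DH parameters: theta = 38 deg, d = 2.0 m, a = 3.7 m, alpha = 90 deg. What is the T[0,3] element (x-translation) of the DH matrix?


T[0,3] = a * cos(theta)
= 3.7 * cos(38 deg)
= 3.7 * 0.788
= 2.9156


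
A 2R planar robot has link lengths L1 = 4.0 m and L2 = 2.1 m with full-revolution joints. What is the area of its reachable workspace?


r_max = L1 + L2 = 6.1 m
r_min = |L1 - L2| = 1.9 m
Area = pi*(r_max^2 - r_min^2)
= pi*(37.21 - 3.61)
= pi * 33.6
= 105.5575 m^2


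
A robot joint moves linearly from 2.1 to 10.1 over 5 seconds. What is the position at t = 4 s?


s = t/T = 4/5 = 0.8
p(t) = p0 + (pf-p0)*s
= 2.1 + (10.1 - 2.1) * 0.8
= 8.5


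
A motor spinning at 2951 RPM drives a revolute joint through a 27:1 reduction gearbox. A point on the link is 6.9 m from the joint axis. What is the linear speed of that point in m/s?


omega_motor = 2951 * 2*pi/60 = 309.028 rad/s
omega_joint = omega_motor / 27 = 11.4455 rad/s
v = omega_joint * r = 11.4455 * 6.9
= 78.9738 m/s


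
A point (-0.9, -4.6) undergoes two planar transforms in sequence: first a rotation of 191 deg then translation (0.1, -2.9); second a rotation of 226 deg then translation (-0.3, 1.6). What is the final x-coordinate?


After transform 1:
x1 = cos(191)*-0.9 - sin(191)*-4.6 + 0.1 = 0.1057
y1 = sin(191)*-0.9 + cos(191)*-4.6 + -2.9 = 1.7872
After transform 2:
x2 = cos(226)*0.1057 - sin(226)*1.7872 + -0.3
= 0.9122


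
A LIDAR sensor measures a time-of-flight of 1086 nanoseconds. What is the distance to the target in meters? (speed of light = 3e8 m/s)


tof = 1086 ns = 1.086e-06 s
dist = c * tof / 2
= 3e8 * 1.086e-06 / 2
= 162.9 m


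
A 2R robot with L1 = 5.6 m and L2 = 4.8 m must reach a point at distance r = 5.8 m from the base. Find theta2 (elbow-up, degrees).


cos(theta2) = (r^2 - L1^2 - L2^2) / (2*L1*L2)
cos(theta2) = (33.64 - 31.36 - 23.04) / 53.76
cos(theta2) = -0.386161
theta2 = 112.7158 degrees


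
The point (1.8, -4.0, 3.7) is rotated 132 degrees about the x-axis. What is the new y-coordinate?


Rotation about x-axis: y' = y*cos(theta) - z*sin(theta)
= -4.0 * -0.6691 - 3.7 * 0.7431
= -0.0731


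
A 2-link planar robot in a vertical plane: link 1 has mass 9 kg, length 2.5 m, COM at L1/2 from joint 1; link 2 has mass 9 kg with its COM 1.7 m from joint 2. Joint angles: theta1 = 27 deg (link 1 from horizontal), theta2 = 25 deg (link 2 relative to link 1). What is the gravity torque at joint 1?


Horizontal distance from joint 1 to link-1 COM:
  x_c1 = (L1/2)*cos(t1) = 1.25 * 0.891 = 1.1138 m
Horizontal distance from joint 1 to link-2 COM:
  x_c2 = L1*cos(t1) + Lc2*cos(t1+t2)
       = 2.5*0.891 + 1.7*0.6157 = 3.2741 m
tau1 = m1*g*x_c1 + m2*g*x_c2
     = 9*9.81*1.1138 + 9*9.81*3.2741
     = 98.3337 + 289.0739
     = 387.4076 Nm


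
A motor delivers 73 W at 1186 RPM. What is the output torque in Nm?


omega = 1186 * 2*pi/60 = 124.1976 rad/s
tau = P / omega = 73 / 124.1976
= 0.5878 Nm


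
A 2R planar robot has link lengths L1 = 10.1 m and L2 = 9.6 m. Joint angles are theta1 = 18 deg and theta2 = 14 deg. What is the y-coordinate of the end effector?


Convert angles to radians: theta1 = 0.3142, theta2 = 0.2443
y = L1*sin(theta1) + L2*sin(theta1+theta2)
y = 3.1211 + 5.0872
y = 8.2083


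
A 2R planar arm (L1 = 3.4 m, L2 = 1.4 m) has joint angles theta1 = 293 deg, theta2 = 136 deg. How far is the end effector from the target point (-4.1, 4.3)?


End effector via forward kinematics:
x = L1*cos(t1) + L2*cos(t1+t2) = 1.8302
y = L1*sin(t1) + L2*sin(t1+t2) = -1.8227
Distance to target:
d = sqrt((-4.1 - 1.8302)^2 + (4.3 - -1.8227)^2)
= sqrt(35.1673 + 37.4875)
= 8.5238 m


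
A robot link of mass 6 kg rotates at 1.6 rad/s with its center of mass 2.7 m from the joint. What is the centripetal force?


F = m * omega^2 * r
= 6 * 1.6^2 * 2.7
= 6 * 2.56 * 2.7
= 41.472 N


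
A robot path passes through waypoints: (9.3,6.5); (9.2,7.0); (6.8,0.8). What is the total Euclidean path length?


Segment lengths:
  seg1 = sqrt((-0.1)^2 + (0.5)^2) = 0.5099
  seg2 = sqrt((-2.4)^2 + (-6.2)^2) = 6.6483
Total = 7.1582


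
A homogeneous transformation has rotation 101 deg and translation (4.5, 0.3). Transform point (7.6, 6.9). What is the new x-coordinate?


x' = cos(theta)*px - sin(theta)*py + tx
= -0.1908*7.6 - 0.9816*6.9 + 4.5
= -3.7234


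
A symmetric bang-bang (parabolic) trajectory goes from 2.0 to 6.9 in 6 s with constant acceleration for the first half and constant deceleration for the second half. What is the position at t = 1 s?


Symmetric rest-to-rest: each phase covers (pf-p0)/2 in time T/2. 0.5*a*(T/2)^2 = (pf-p0)/2 => a = 4*(pf-p0)/T^2
a = 4*(6.9-2.0)/6^2 = 0.5444
t = 1 is in the acceleration phase (t <= T/2).
p = p0 + 0.5*a*t^2 = 2.0 + 0.5*0.5444*1^2
= 2.2722


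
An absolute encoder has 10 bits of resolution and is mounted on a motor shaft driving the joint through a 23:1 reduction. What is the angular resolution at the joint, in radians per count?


counts = 2^10 = 1024
effective counts at joint = 1024 * 23 = 23552
resolution = 2*pi / 23552
= 2.6678e-04 rad/count


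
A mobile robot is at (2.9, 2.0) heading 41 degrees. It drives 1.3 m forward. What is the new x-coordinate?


x_new = x0 + d*cos(theta)
= 2.9 + 1.3*cos(41)
= 2.9 + 0.9811
= 3.8811


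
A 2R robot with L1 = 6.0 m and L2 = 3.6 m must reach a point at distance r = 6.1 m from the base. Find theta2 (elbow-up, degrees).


cos(theta2) = (r^2 - L1^2 - L2^2) / (2*L1*L2)
cos(theta2) = (37.21 - 36.0 - 12.96) / 43.2
cos(theta2) = -0.271991
theta2 = 105.7828 degrees


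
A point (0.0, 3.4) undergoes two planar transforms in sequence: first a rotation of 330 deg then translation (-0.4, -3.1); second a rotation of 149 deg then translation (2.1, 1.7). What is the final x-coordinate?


After transform 1:
x1 = cos(330)*0.0 - sin(330)*3.4 + -0.4 = 1.3
y1 = sin(330)*0.0 + cos(330)*3.4 + -3.1 = -0.1555
After transform 2:
x2 = cos(149)*1.3 - sin(149)*-0.1555 + 2.1
= 1.0658


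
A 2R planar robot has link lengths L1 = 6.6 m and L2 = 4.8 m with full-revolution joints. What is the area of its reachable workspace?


r_max = L1 + L2 = 11.4 m
r_min = |L1 - L2| = 1.8 m
Area = pi*(r_max^2 - r_min^2)
= pi*(129.96 - 3.24)
= pi * 126.72
= 398.1026 m^2


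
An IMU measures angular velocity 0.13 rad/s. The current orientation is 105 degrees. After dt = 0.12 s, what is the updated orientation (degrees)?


delta_theta = w * dt = 0.13 * 0.12 = 0.0156 rad
= 0.8938 deg
theta_new = 105 + 0.8938 = 105.8938 deg


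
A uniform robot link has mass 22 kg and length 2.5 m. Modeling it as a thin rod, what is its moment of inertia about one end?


I = (1/3) * m * L^2
= (1/3) * 22 * 2.5^2
= 0.333333 * 22 * 6.25
= 45.8333 kg*m^2


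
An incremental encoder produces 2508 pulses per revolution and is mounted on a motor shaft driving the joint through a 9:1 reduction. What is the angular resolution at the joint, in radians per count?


counts per rev = 2508
effective counts at joint = 2508 * 9 = 22572
resolution = 2*pi / 22572
= 2.7836e-04 rad/count


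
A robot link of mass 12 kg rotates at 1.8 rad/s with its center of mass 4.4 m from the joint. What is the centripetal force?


F = m * omega^2 * r
= 12 * 1.8^2 * 4.4
= 12 * 3.24 * 4.4
= 171.072 N


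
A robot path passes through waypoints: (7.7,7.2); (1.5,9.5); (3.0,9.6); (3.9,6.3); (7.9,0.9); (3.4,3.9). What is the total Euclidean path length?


Segment lengths:
  seg1 = sqrt((-6.2)^2 + (2.3)^2) = 6.6129
  seg2 = sqrt((1.5)^2 + (0.1)^2) = 1.5033
  seg3 = sqrt((0.9)^2 + (-3.3)^2) = 3.4205
  seg4 = sqrt((4.0)^2 + (-5.4)^2) = 6.7201
  seg5 = sqrt((-4.5)^2 + (3.0)^2) = 5.4083
Total = 23.6652


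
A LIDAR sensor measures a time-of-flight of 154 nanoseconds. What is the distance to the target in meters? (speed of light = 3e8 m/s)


tof = 154 ns = 1.54e-07 s
dist = c * tof / 2
= 3e8 * 1.54e-07 / 2
= 23.1 m


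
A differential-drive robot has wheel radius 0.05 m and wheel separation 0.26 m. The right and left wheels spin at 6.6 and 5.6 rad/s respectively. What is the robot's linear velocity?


vR = r*wR = 0.05*6.6 = 0.33 m/s
vL = r*wL = 0.05*5.6 = 0.28 m/s
v = (vR+vL)/2 = 0.305 m/s
omega = (vR-vL)/L = 0.1923 rad/s
linear velocity = 0.305 m/s


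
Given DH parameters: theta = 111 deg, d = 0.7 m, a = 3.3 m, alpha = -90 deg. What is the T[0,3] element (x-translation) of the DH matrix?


T[0,3] = a * cos(theta)
= 3.3 * cos(111 deg)
= 3.3 * -0.3584
= -1.1826


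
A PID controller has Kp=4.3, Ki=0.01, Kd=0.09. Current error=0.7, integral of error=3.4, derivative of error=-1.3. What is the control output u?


u = Kp*e + Ki*int(e) + Kd*de/dt
= 4.3*0.7 + 0.01*3.4 + 0.09*(-1.3)
= 3.01 + 0.034 + -0.117
= 2.927


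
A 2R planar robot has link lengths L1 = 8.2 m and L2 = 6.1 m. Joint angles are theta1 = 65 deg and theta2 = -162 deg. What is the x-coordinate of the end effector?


Convert angles to radians: theta1 = 1.1345, theta2 = -2.8274
x = L1*cos(theta1) + L2*cos(theta1+theta2)
x = 3.4655 + -0.7434
x = 2.7221


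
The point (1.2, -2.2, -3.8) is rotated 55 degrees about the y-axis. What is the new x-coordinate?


Rotation about y-axis: x' = x*cos(theta) + z*sin(theta)
= 1.2 * 0.5736 + -3.8 * 0.8192
= -2.4245


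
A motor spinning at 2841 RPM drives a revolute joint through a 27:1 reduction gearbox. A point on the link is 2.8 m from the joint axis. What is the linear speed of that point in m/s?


omega_motor = 2841 * 2*pi/60 = 297.5088 rad/s
omega_joint = omega_motor / 27 = 11.0188 rad/s
v = omega_joint * r = 11.0188 * 2.8
= 30.8528 m/s


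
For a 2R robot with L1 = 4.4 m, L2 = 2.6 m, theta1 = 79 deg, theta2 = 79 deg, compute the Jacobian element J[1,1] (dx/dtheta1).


J[1,1] = -L1*sin(t1) - L2*sin(t1+t2)
= -4.4*sin(79) - 2.6*sin(158)
= -5.2931


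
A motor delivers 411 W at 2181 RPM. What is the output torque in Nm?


omega = 2181 * 2*pi/60 = 228.3938 rad/s
tau = P / omega = 411 / 228.3938
= 1.7995 Nm


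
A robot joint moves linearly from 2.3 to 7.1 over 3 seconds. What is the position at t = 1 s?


s = t/T = 1/3 = 0.3333
p(t) = p0 + (pf-p0)*s
= 2.3 + (7.1 - 2.3) * 0.3333
= 3.9


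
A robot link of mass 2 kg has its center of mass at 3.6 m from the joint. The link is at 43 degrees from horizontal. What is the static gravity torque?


tau = m*g*L*cos(angle)
= 2 * 9.81 * 3.6 * cos(43 deg)
= 2 * 9.81 * 3.6 * 0.7314
= 51.657 Nm


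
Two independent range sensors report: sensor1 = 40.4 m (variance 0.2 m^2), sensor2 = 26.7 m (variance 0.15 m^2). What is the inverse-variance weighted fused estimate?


w1 = (1/var1) / (1/var1 + 1/var2)
   = 5.0 / (5.0 + 6.6667) = 0.4286
w2 = 1 - w1 = 0.5714
fused = w1*s1 + w2*s2 = 17.3143 + 15.2571
= 32.5714 m


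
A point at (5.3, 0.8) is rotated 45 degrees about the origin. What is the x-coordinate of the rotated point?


x' = x*cos(theta) - y*sin(theta)
cos(45 deg) = 0.7071, sin(45 deg) = 0.7071
x' = 5.3 * 0.7071 - 0.8 * 0.7071
= 3.7477 - 0.5657
= 3.182


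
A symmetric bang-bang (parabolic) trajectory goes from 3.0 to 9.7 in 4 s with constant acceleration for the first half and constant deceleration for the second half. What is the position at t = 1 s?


Symmetric rest-to-rest: each phase covers (pf-p0)/2 in time T/2. 0.5*a*(T/2)^2 = (pf-p0)/2 => a = 4*(pf-p0)/T^2
a = 4*(9.7-3.0)/4^2 = 1.675
t = 1 is in the acceleration phase (t <= T/2).
p = p0 + 0.5*a*t^2 = 3.0 + 0.5*1.675*1^2
= 3.8375


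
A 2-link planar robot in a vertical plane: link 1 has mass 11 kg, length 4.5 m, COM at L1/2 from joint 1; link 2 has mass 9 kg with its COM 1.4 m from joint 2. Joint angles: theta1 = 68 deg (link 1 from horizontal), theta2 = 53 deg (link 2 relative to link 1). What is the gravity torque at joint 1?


Horizontal distance from joint 1 to link-1 COM:
  x_c1 = (L1/2)*cos(t1) = 2.25 * 0.3746 = 0.8429 m
Horizontal distance from joint 1 to link-2 COM:
  x_c2 = L1*cos(t1) + Lc2*cos(t1+t2)
       = 4.5*0.3746 + 1.4*-0.515 = 0.9647 m
tau1 = m1*g*x_c1 + m2*g*x_c2
     = 11*9.81*0.8429 + 9*9.81*0.9647
     = 90.9535 + 85.1713
     = 176.1248 Nm


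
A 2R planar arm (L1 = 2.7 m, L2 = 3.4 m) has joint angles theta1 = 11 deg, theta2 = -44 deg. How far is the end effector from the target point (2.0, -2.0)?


End effector via forward kinematics:
x = L1*cos(t1) + L2*cos(t1+t2) = 5.5019
y = L1*sin(t1) + L2*sin(t1+t2) = -1.3366
Distance to target:
d = sqrt((2.0 - 5.5019)^2 + (-2.0 - -1.3366)^2)
= sqrt(12.2631 + 0.4401)
= 3.5642 m


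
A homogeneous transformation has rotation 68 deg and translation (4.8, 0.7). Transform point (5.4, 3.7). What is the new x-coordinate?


x' = cos(theta)*px - sin(theta)*py + tx
= 0.3746*5.4 - 0.9272*3.7 + 4.8
= 3.3923


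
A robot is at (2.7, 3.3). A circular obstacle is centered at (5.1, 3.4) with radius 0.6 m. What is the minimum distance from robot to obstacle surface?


center_dist = sqrt((2.7-5.1)^2 + (3.3-3.4)^2)
= sqrt(5.76 + 0.01)
= 2.4021
min_dist = center_dist - radius = 2.4021 - 0.6 = 1.8021 m


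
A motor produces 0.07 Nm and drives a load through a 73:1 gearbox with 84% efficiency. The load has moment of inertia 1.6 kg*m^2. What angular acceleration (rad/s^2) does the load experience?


tau_out = tau_motor * N * eta
= 0.07 * 73 * 0.84 = 4.2924 Nm
alpha = tau_out / I = 4.2924 / 1.6
= 2.6827 rad/s^2


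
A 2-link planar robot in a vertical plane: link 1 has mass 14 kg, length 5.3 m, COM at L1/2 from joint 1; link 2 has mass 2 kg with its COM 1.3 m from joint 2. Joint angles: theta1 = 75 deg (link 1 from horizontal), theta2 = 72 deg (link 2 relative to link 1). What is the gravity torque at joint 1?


Horizontal distance from joint 1 to link-1 COM:
  x_c1 = (L1/2)*cos(t1) = 2.65 * 0.2588 = 0.6859 m
Horizontal distance from joint 1 to link-2 COM:
  x_c2 = L1*cos(t1) + Lc2*cos(t1+t2)
       = 5.3*0.2588 + 1.3*-0.8387 = 0.2815 m
tau1 = m1*g*x_c1 + m2*g*x_c2
     = 14*9.81*0.6859 + 2*9.81*0.2815
     = 94.1975 + 5.5224
     = 99.7199 Nm


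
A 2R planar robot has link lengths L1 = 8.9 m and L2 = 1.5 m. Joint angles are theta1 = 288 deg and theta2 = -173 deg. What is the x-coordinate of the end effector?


Convert angles to radians: theta1 = 5.0265, theta2 = -3.0194
x = L1*cos(theta1) + L2*cos(theta1+theta2)
x = 2.7503 + -0.6339
x = 2.1163


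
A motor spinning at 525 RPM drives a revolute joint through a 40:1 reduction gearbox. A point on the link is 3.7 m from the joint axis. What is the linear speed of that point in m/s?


omega_motor = 525 * 2*pi/60 = 54.9779 rad/s
omega_joint = omega_motor / 40 = 1.3744 rad/s
v = omega_joint * r = 1.3744 * 3.7
= 5.0855 m/s


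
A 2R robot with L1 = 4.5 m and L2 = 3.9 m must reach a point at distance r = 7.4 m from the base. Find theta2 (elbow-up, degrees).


cos(theta2) = (r^2 - L1^2 - L2^2) / (2*L1*L2)
cos(theta2) = (54.76 - 20.25 - 15.21) / 35.1
cos(theta2) = 0.549858
theta2 = 56.6428 degrees


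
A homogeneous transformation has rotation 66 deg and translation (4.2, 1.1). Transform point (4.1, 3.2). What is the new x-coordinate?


x' = cos(theta)*px - sin(theta)*py + tx
= 0.4067*4.1 - 0.9135*3.2 + 4.2
= 2.9443


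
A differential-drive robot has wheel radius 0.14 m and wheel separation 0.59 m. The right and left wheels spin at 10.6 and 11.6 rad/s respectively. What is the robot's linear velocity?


vR = r*wR = 0.14*10.6 = 1.484 m/s
vL = r*wL = 0.14*11.6 = 1.624 m/s
v = (vR+vL)/2 = 1.554 m/s
omega = (vR-vL)/L = -0.2373 rad/s
linear velocity = 1.554 m/s


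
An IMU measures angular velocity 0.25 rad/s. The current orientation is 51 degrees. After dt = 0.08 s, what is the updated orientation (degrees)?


delta_theta = w * dt = 0.25 * 0.08 = 0.02 rad
= 1.1459 deg
theta_new = 51 + 1.1459 = 52.1459 deg


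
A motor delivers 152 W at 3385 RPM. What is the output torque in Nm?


omega = 3385 * 2*pi/60 = 354.4764 rad/s
tau = P / omega = 152 / 354.4764
= 0.4288 Nm


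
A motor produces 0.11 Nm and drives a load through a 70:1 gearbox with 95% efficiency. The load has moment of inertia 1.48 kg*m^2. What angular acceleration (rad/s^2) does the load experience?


tau_out = tau_motor * N * eta
= 0.11 * 70 * 0.95 = 7.315 Nm
alpha = tau_out / I = 7.315 / 1.48
= 4.9426 rad/s^2


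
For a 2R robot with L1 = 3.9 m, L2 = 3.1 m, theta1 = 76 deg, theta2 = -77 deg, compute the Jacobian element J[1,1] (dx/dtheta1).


J[1,1] = -L1*sin(t1) - L2*sin(t1+t2)
= -3.9*sin(76) - 3.1*sin(-1)
= -3.7301


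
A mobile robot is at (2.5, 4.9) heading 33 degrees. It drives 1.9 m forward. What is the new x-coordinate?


x_new = x0 + d*cos(theta)
= 2.5 + 1.9*cos(33)
= 2.5 + 1.5935
= 4.0935


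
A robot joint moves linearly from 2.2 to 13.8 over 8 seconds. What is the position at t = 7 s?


s = t/T = 7/8 = 0.875
p(t) = p0 + (pf-p0)*s
= 2.2 + (13.8 - 2.2) * 0.875
= 12.35


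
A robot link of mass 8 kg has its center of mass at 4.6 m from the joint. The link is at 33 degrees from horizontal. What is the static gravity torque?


tau = m*g*L*cos(angle)
= 8 * 9.81 * 4.6 * cos(33 deg)
= 8 * 9.81 * 4.6 * 0.8387
= 302.7668 Nm


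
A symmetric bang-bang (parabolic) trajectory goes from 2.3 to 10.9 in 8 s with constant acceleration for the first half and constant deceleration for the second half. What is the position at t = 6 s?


Symmetric rest-to-rest: each phase covers (pf-p0)/2 in time T/2. 0.5*a*(T/2)^2 = (pf-p0)/2 => a = 4*(pf-p0)/T^2
a = 4*(10.9-2.3)/8^2 = 0.5375
t = 6 is in the deceleration phase (t > T/2).
p = pf - 0.5*a*(T-t)^2 = 10.9 - 0.5*0.5375*2^2
= 9.825


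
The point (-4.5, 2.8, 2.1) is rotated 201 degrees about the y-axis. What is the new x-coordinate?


Rotation about y-axis: x' = x*cos(theta) + z*sin(theta)
= -4.5 * -0.9336 + 2.1 * -0.3584
= 3.4485


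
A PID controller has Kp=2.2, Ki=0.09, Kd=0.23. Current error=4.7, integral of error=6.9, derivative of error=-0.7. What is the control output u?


u = Kp*e + Ki*int(e) + Kd*de/dt
= 2.2*4.7 + 0.09*6.9 + 0.23*(-0.7)
= 10.34 + 0.621 + -0.161
= 10.8


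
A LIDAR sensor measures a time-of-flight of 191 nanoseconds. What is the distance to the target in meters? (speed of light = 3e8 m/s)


tof = 191 ns = 1.91e-07 s
dist = c * tof / 2
= 3e8 * 1.91e-07 / 2
= 28.65 m


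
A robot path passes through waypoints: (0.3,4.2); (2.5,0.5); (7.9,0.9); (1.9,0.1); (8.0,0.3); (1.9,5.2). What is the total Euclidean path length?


Segment lengths:
  seg1 = sqrt((2.2)^2 + (-3.7)^2) = 4.3046
  seg2 = sqrt((5.4)^2 + (0.4)^2) = 5.4148
  seg3 = sqrt((-6.0)^2 + (-0.8)^2) = 6.0531
  seg4 = sqrt((6.1)^2 + (0.2)^2) = 6.1033
  seg5 = sqrt((-6.1)^2 + (4.9)^2) = 7.8243
Total = 29.7001


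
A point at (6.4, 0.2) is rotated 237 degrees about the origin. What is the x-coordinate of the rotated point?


x' = x*cos(theta) - y*sin(theta)
cos(237 deg) = -0.5446, sin(237 deg) = -0.8387
x' = 6.4 * -0.5446 - 0.2 * -0.8387
= -3.4857 - -0.1677
= -3.318


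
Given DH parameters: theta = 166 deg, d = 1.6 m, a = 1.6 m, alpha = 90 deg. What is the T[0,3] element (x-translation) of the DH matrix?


T[0,3] = a * cos(theta)
= 1.6 * cos(166 deg)
= 1.6 * -0.9703
= -1.5525


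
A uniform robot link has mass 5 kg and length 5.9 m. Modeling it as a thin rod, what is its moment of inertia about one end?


I = (1/3) * m * L^2
= (1/3) * 5 * 5.9^2
= 0.333333 * 5 * 34.81
= 58.0167 kg*m^2


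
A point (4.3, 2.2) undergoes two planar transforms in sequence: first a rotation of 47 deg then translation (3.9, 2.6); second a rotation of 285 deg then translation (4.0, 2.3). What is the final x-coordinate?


After transform 1:
x1 = cos(47)*4.3 - sin(47)*2.2 + 3.9 = 5.2236
y1 = sin(47)*4.3 + cos(47)*2.2 + 2.6 = 7.2452
After transform 2:
x2 = cos(285)*5.2236 - sin(285)*7.2452 + 4.0
= 12.3503


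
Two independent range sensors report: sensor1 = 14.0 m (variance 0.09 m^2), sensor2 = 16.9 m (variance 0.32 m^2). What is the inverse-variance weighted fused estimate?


w1 = (1/var1) / (1/var1 + 1/var2)
   = 11.1111 / (11.1111 + 3.125) = 0.7805
w2 = 1 - w1 = 0.2195
fused = w1*s1 + w2*s2 = 10.9268 + 3.7098
= 14.6366 m


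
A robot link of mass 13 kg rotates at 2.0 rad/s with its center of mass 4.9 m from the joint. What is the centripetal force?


F = m * omega^2 * r
= 13 * 2.0^2 * 4.9
= 13 * 4.0 * 4.9
= 254.8 N


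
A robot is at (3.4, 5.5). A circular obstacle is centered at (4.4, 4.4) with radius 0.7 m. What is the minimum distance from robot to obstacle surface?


center_dist = sqrt((3.4-4.4)^2 + (5.5-4.4)^2)
= sqrt(1.0 + 1.21)
= 1.4866
min_dist = center_dist - radius = 1.4866 - 0.7 = 0.7866 m


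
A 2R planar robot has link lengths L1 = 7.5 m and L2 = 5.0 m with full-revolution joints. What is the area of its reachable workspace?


r_max = L1 + L2 = 12.5 m
r_min = |L1 - L2| = 2.5 m
Area = pi*(r_max^2 - r_min^2)
= pi*(156.25 - 6.25)
= pi * 150.0
= 471.2389 m^2


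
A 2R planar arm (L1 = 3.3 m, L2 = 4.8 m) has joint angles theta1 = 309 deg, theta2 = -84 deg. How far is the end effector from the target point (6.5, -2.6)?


End effector via forward kinematics:
x = L1*cos(t1) + L2*cos(t1+t2) = -1.3174
y = L1*sin(t1) + L2*sin(t1+t2) = -5.9587
Distance to target:
d = sqrt((6.5 - -1.3174)^2 + (-2.6 - -5.9587)^2)
= sqrt(61.111 + 11.2808)
= 8.5083 m


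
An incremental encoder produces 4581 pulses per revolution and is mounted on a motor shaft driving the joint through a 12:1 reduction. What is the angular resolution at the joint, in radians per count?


counts per rev = 4581
effective counts at joint = 4581 * 12 = 54972
resolution = 2*pi / 54972
= 1.1430e-04 rad/count


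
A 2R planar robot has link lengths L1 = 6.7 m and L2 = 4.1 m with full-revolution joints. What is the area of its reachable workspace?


r_max = L1 + L2 = 10.8 m
r_min = |L1 - L2| = 2.6 m
Area = pi*(r_max^2 - r_min^2)
= pi*(116.64 - 6.76)
= pi * 109.88
= 345.1982 m^2


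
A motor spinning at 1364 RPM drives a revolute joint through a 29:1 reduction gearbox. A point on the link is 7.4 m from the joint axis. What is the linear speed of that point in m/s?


omega_motor = 1364 * 2*pi/60 = 142.8377 rad/s
omega_joint = omega_motor / 29 = 4.9254 rad/s
v = omega_joint * r = 4.9254 * 7.4
= 36.4483 m/s


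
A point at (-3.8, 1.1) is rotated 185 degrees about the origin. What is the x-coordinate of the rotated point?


x' = x*cos(theta) - y*sin(theta)
cos(185 deg) = -0.9962, sin(185 deg) = -0.0872
x' = -3.8 * -0.9962 - 1.1 * -0.0872
= 3.7855 - -0.0959
= 3.8814


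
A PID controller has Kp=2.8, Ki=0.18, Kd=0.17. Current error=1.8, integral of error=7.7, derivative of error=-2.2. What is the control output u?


u = Kp*e + Ki*int(e) + Kd*de/dt
= 2.8*1.8 + 0.18*7.7 + 0.17*(-2.2)
= 5.04 + 1.386 + -0.374
= 6.052


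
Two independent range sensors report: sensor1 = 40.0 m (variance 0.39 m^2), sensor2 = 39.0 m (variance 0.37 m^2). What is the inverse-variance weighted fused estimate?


w1 = (1/var1) / (1/var1 + 1/var2)
   = 2.5641 / (2.5641 + 2.7027) = 0.4868
w2 = 1 - w1 = 0.5132
fused = w1*s1 + w2*s2 = 19.4737 + 20.0132
= 39.4868 m


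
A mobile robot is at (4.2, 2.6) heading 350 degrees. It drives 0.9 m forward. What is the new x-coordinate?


x_new = x0 + d*cos(theta)
= 4.2 + 0.9*cos(350)
= 4.2 + 0.8863
= 5.0863


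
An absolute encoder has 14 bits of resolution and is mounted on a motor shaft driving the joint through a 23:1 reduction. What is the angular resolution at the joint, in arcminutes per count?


counts = 2^14 = 16384
effective counts at joint = 16384 * 23 = 376832
resolution = 360*60 / 376832
= 0.0573 arcmin/count


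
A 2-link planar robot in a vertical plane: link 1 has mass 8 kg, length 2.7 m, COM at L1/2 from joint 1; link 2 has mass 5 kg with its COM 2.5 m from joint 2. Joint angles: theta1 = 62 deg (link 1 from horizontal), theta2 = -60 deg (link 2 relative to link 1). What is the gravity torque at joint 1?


Horizontal distance from joint 1 to link-1 COM:
  x_c1 = (L1/2)*cos(t1) = 1.35 * 0.4695 = 0.6338 m
Horizontal distance from joint 1 to link-2 COM:
  x_c2 = L1*cos(t1) + Lc2*cos(t1+t2)
       = 2.7*0.4695 + 2.5*0.9994 = 3.7661 m
tau1 = m1*g*x_c1 + m2*g*x_c2
     = 8*9.81*0.6338 + 5*9.81*3.7661
     = 49.7396 + 184.7248
     = 234.4643 Nm


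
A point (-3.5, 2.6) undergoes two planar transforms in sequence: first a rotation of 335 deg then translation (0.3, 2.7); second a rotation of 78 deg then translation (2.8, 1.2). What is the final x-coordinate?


After transform 1:
x1 = cos(335)*-3.5 - sin(335)*2.6 + 0.3 = -1.7733
y1 = sin(335)*-3.5 + cos(335)*2.6 + 2.7 = 6.5356
After transform 2:
x2 = cos(78)*-1.7733 - sin(78)*6.5356 + 2.8
= -3.9614


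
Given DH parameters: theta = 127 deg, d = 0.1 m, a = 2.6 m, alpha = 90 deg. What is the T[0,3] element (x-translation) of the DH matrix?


T[0,3] = a * cos(theta)
= 2.6 * cos(127 deg)
= 2.6 * -0.6018
= -1.5647


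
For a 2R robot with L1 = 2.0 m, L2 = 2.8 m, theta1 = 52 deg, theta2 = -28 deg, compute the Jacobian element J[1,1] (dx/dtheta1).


J[1,1] = -L1*sin(t1) - L2*sin(t1+t2)
= -2.0*sin(52) - 2.8*sin(24)
= -2.7149


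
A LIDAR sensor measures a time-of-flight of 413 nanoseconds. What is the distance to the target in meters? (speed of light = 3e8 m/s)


tof = 413 ns = 4.13e-07 s
dist = c * tof / 2
= 3e8 * 4.13e-07 / 2
= 61.95 m


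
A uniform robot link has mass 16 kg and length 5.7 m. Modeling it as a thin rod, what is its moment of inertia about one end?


I = (1/3) * m * L^2
= (1/3) * 16 * 5.7^2
= 0.333333 * 16 * 32.49
= 173.28 kg*m^2


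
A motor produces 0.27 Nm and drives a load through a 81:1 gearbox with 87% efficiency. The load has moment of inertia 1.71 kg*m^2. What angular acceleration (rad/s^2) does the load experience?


tau_out = tau_motor * N * eta
= 0.27 * 81 * 0.87 = 19.0269 Nm
alpha = tau_out / I = 19.0269 / 1.71
= 11.1268 rad/s^2


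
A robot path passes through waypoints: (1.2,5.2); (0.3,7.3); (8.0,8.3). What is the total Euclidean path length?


Segment lengths:
  seg1 = sqrt((-0.9)^2 + (2.1)^2) = 2.2847
  seg2 = sqrt((7.7)^2 + (1.0)^2) = 7.7647
Total = 10.0494


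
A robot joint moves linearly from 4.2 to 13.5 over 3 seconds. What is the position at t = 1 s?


s = t/T = 1/3 = 0.3333
p(t) = p0 + (pf-p0)*s
= 4.2 + (13.5 - 4.2) * 0.3333
= 7.3


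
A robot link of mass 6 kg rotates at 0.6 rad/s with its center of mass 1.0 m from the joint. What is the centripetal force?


F = m * omega^2 * r
= 6 * 0.6^2 * 1.0
= 6 * 0.36 * 1.0
= 2.16 N


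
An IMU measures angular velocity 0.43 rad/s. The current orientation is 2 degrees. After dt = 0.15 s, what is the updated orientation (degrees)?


delta_theta = w * dt = 0.43 * 0.15 = 0.0645 rad
= 3.6956 deg
theta_new = 2 + 3.6956 = 5.6956 deg


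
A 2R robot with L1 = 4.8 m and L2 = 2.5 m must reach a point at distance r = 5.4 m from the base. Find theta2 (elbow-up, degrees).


cos(theta2) = (r^2 - L1^2 - L2^2) / (2*L1*L2)
cos(theta2) = (29.16 - 23.04 - 6.25) / 24.0
cos(theta2) = -0.005417
theta2 = 90.3104 degrees


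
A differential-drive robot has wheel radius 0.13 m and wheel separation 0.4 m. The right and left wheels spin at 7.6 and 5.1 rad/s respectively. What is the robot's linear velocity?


vR = r*wR = 0.13*7.6 = 0.988 m/s
vL = r*wL = 0.13*5.1 = 0.663 m/s
v = (vR+vL)/2 = 0.8255 m/s
omega = (vR-vL)/L = 0.8125 rad/s
linear velocity = 0.8255 m/s


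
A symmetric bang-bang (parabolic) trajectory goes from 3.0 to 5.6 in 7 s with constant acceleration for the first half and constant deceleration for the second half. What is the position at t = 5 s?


Symmetric rest-to-rest: each phase covers (pf-p0)/2 in time T/2. 0.5*a*(T/2)^2 = (pf-p0)/2 => a = 4*(pf-p0)/T^2
a = 4*(5.6-3.0)/7^2 = 0.2122
t = 5 is in the deceleration phase (t > T/2).
p = pf - 0.5*a*(T-t)^2 = 5.6 - 0.5*0.2122*2^2
= 5.1755


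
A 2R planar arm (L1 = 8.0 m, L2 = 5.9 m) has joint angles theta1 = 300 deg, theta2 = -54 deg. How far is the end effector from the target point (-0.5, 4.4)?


End effector via forward kinematics:
x = L1*cos(t1) + L2*cos(t1+t2) = 1.6003
y = L1*sin(t1) + L2*sin(t1+t2) = -12.3181
Distance to target:
d = sqrt((-0.5 - 1.6003)^2 + (4.4 - -12.3181)^2)
= sqrt(4.4111 + 279.4956)
= 16.8495 m


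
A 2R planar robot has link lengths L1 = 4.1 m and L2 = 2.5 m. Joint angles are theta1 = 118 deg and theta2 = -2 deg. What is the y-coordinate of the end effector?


Convert angles to radians: theta1 = 2.0595, theta2 = -0.0349
y = L1*sin(theta1) + L2*sin(theta1+theta2)
y = 3.6201 + 2.247
y = 5.8671


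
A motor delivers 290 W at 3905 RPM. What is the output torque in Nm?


omega = 3905 * 2*pi/60 = 408.9306 rad/s
tau = P / omega = 290 / 408.9306
= 0.7092 Nm


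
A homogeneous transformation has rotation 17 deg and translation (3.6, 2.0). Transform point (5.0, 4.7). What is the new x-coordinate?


x' = cos(theta)*px - sin(theta)*py + tx
= 0.9563*5.0 - 0.2924*4.7 + 3.6
= 7.0074


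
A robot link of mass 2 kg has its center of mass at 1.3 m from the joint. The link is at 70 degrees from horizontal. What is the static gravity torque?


tau = m*g*L*cos(angle)
= 2 * 9.81 * 1.3 * cos(70 deg)
= 2 * 9.81 * 1.3 * 0.342
= 8.7236 Nm


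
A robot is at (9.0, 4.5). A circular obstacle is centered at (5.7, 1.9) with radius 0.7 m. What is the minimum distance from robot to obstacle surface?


center_dist = sqrt((9.0-5.7)^2 + (4.5-1.9)^2)
= sqrt(10.89 + 6.76)
= 4.2012
min_dist = center_dist - radius = 4.2012 - 0.7 = 3.5012 m


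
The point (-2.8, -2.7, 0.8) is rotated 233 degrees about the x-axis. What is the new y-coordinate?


Rotation about x-axis: y' = y*cos(theta) - z*sin(theta)
= -2.7 * -0.6018 - 0.8 * -0.7986
= 2.2638


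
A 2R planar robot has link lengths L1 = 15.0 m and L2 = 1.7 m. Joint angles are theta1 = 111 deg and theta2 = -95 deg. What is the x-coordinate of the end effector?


Convert angles to radians: theta1 = 1.9373, theta2 = -1.6581
x = L1*cos(theta1) + L2*cos(theta1+theta2)
x = -5.3755 + 1.6341
x = -3.7414


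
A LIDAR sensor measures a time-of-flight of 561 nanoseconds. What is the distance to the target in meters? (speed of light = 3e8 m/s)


tof = 561 ns = 5.61e-07 s
dist = c * tof / 2
= 3e8 * 5.61e-07 / 2
= 84.15 m


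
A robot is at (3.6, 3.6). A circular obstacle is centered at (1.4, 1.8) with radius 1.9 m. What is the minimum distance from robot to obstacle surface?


center_dist = sqrt((3.6-1.4)^2 + (3.6-1.8)^2)
= sqrt(4.84 + 3.24)
= 2.8425
min_dist = center_dist - radius = 2.8425 - 1.9 = 0.9425 m


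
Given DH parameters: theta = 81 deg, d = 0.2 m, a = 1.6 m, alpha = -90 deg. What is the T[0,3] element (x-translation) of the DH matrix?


T[0,3] = a * cos(theta)
= 1.6 * cos(81 deg)
= 1.6 * 0.1564
= 0.2503


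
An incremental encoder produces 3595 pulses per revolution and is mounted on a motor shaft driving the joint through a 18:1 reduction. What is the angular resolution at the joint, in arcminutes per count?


counts per rev = 3595
effective counts at joint = 3595 * 18 = 64710
resolution = 360*60 / 64710
= 0.3338 arcmin/count


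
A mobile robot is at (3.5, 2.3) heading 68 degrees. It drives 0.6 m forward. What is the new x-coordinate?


x_new = x0 + d*cos(theta)
= 3.5 + 0.6*cos(68)
= 3.5 + 0.2248
= 3.7248


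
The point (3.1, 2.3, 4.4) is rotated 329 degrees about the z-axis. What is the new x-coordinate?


Rotation about z-axis: x' = x*cos(theta) - y*sin(theta)
= 3.1 * 0.8572 - 2.3 * -0.515
= 3.8418


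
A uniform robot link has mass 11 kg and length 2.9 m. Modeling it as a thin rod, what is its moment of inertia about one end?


I = (1/3) * m * L^2
= (1/3) * 11 * 2.9^2
= 0.333333 * 11 * 8.41
= 30.8367 kg*m^2


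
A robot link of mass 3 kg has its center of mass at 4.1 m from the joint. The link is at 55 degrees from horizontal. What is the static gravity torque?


tau = m*g*L*cos(angle)
= 3 * 9.81 * 4.1 * cos(55 deg)
= 3 * 9.81 * 4.1 * 0.5736
= 69.2095 Nm


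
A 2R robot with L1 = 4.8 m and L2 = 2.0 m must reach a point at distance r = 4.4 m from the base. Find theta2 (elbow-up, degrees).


cos(theta2) = (r^2 - L1^2 - L2^2) / (2*L1*L2)
cos(theta2) = (19.36 - 23.04 - 4.0) / 19.2
cos(theta2) = -0.4
theta2 = 113.5782 degrees


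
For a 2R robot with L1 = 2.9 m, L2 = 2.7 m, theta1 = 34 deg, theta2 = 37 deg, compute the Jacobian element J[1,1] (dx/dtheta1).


J[1,1] = -L1*sin(t1) - L2*sin(t1+t2)
= -2.9*sin(34) - 2.7*sin(71)
= -4.1746


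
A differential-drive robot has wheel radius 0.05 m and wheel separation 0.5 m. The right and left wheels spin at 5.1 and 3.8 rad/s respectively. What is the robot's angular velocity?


vR = r*wR = 0.05*5.1 = 0.255 m/s
vL = r*wL = 0.05*3.8 = 0.19 m/s
v = (vR+vL)/2 = 0.2225 m/s
omega = (vR-vL)/L = 0.13 rad/s
angular velocity = 0.13 rad/s


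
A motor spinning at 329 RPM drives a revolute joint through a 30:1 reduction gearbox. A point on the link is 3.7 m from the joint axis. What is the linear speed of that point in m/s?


omega_motor = 329 * 2*pi/60 = 34.4528 rad/s
omega_joint = omega_motor / 30 = 1.1484 rad/s
v = omega_joint * r = 1.1484 * 3.7
= 4.2492 m/s


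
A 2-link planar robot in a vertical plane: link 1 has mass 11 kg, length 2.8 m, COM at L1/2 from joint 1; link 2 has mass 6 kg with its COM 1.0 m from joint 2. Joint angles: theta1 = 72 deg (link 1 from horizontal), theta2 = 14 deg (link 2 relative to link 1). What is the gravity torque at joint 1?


Horizontal distance from joint 1 to link-1 COM:
  x_c1 = (L1/2)*cos(t1) = 1.4 * 0.309 = 0.4326 m
Horizontal distance from joint 1 to link-2 COM:
  x_c2 = L1*cos(t1) + Lc2*cos(t1+t2)
       = 2.8*0.309 + 1.0*0.0698 = 0.935 m
tau1 = m1*g*x_c1 + m2*g*x_c2
     = 11*9.81*0.4326 + 6*9.81*0.935
     = 46.6844 + 55.0343
     = 101.7188 Nm
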